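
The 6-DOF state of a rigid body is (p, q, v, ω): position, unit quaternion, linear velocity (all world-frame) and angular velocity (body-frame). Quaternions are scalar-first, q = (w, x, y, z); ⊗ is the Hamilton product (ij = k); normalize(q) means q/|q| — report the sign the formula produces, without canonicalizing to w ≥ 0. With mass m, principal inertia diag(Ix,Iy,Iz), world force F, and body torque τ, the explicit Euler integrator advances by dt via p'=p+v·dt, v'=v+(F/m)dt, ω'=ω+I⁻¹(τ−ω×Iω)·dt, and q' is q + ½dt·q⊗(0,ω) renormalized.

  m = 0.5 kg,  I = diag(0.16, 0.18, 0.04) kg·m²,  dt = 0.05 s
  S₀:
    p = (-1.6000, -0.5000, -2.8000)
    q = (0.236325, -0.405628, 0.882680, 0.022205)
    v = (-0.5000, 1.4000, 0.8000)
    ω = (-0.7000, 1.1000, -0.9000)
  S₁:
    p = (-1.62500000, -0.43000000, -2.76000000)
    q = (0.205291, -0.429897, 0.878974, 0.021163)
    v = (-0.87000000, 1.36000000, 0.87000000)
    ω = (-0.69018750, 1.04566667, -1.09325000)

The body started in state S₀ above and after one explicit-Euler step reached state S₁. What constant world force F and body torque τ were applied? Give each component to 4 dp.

F = (-3.7000, -0.4000, 0.7000)
τ = (0.1700, -0.1200, -0.1700)

velocity change Δv = (-0.37000000, -0.04000000, 0.07000000)
m·(v₁−v₀)/dt = (-3.7000, -0.4000, 0.7000)
rate change Δω = (0.00981250, -0.05433333, -0.19325000)
applied torque τ = (0.1700, -0.1200, -0.1700)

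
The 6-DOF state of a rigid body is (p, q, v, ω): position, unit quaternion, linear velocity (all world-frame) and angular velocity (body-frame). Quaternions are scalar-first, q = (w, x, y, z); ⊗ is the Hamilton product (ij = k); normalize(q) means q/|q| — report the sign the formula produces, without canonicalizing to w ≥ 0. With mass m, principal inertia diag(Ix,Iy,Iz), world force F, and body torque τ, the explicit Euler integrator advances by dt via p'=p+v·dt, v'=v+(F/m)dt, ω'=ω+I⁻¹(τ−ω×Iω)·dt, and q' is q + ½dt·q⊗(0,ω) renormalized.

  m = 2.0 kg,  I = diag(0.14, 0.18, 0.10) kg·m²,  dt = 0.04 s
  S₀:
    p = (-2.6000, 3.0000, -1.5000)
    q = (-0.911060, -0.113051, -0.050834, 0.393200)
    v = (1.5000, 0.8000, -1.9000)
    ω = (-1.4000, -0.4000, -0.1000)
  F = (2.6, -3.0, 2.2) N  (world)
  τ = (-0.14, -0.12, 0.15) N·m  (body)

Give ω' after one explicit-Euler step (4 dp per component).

ω' = (-1.4391, -0.4279, -0.0490)

α = I⁻¹(τ − ω×Iω) = (-0.9771, -0.6978, 1.2760)
ω' = ω + α·dt = (-1.4391, -0.4279, -0.0490)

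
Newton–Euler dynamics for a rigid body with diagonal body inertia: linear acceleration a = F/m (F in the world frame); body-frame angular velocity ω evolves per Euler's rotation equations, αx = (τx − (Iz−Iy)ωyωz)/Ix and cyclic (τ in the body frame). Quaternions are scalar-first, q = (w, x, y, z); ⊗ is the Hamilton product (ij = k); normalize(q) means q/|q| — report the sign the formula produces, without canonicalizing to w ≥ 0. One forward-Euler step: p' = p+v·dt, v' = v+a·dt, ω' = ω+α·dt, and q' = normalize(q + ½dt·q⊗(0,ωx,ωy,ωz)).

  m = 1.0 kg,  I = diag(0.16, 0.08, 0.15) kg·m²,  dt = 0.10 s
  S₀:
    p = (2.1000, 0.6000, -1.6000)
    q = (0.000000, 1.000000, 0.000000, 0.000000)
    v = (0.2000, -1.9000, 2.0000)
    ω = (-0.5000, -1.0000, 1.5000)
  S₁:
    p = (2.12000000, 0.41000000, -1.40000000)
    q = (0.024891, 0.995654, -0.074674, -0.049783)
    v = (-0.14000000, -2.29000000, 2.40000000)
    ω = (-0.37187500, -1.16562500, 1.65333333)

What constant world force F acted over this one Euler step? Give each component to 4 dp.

Δv = v₁−v₀ = (-0.34000000, -0.39000000, 0.40000000)
m·(v₁−v₀)/dt = (-3.4000, -3.9000, 4.0000)

F = (-3.4000, -3.9000, 4.0000)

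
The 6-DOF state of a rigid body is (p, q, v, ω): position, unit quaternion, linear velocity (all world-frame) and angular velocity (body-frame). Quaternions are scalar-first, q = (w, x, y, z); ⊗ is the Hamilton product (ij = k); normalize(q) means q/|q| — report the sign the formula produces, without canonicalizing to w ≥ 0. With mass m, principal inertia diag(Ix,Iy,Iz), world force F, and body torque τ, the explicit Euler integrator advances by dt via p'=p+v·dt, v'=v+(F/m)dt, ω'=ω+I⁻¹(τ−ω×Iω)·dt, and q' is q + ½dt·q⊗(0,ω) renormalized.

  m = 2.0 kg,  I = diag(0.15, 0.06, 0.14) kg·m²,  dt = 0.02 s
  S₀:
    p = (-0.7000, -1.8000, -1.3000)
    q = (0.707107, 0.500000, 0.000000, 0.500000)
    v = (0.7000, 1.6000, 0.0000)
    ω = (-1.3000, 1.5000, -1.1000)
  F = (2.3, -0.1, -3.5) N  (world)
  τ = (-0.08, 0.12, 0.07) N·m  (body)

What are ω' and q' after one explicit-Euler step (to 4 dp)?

precession coupling ω×(Iω) = (-0.1320, 0.0143, 0.1755)
(τ − ω×Iω)/I = (0.3467, 1.7617, -0.7536)
ω + α·dt = (-1.2931, 1.5352, -1.1151)
q⊗(0,ω) = (1.2000000, -1.6692391, 0.9606605, -0.0278177)
q' = normalize(q + ½dt·q⊗(0,ω)) = (0.7189, 0.4832, 0.0096, 0.4996)

ω' = (-1.2931, 1.5352, -1.1151)
q' = (0.7189, 0.4832, 0.0096, 0.4996)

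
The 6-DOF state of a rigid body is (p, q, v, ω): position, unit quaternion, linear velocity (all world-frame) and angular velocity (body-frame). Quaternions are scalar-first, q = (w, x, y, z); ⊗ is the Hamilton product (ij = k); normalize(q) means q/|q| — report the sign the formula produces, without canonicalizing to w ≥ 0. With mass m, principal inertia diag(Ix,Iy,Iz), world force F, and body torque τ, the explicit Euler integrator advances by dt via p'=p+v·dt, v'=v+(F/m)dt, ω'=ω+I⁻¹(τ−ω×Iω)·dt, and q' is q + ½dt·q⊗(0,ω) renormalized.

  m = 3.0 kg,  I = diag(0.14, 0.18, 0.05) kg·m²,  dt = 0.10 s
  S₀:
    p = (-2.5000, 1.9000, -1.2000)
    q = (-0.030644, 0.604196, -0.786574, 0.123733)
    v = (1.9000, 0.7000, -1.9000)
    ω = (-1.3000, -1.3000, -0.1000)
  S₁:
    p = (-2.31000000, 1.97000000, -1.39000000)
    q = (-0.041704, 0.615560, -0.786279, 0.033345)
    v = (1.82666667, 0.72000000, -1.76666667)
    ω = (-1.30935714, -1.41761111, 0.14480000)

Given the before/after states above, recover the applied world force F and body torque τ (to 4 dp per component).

F = (-2.2000, 0.6000, 4.0000)
τ = (-0.0300, -0.2000, 0.1900)

Δv = v₁−v₀ = (-0.07333333, 0.02000000, 0.13333333)
m·(v₁−v₀)/dt = (-2.2000, 0.6000, 4.0000)
Δω = ω₁−ω₀ = (-0.00935714, -0.11761111, 0.24480000)
gyro term ω₀×Iω₀ = (-0.0169, 0.0117, 0.0676)
applied torque τ = (-0.0300, -0.2000, 0.1900)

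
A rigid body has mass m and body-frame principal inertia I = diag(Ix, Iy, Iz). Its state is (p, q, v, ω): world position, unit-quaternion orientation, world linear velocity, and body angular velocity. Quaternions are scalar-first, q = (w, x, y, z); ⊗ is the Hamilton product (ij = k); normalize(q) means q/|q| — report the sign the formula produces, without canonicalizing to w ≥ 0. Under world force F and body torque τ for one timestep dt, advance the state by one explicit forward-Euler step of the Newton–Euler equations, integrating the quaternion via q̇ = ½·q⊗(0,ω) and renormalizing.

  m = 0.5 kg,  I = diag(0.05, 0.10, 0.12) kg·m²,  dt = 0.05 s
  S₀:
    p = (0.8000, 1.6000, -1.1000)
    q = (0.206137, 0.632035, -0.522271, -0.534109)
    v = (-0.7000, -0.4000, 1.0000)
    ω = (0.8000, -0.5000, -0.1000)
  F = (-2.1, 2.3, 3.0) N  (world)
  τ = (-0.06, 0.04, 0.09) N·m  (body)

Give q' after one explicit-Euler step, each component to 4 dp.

q' = (0.1856, 0.6306, -0.5338, -0.5319)

2q̇ = q⊗(0,ω) = (-0.8201744, -0.0499178, -0.4671522, 0.0811856)
updated quaternion q' = (0.1856, 0.6306, -0.5338, -0.5319)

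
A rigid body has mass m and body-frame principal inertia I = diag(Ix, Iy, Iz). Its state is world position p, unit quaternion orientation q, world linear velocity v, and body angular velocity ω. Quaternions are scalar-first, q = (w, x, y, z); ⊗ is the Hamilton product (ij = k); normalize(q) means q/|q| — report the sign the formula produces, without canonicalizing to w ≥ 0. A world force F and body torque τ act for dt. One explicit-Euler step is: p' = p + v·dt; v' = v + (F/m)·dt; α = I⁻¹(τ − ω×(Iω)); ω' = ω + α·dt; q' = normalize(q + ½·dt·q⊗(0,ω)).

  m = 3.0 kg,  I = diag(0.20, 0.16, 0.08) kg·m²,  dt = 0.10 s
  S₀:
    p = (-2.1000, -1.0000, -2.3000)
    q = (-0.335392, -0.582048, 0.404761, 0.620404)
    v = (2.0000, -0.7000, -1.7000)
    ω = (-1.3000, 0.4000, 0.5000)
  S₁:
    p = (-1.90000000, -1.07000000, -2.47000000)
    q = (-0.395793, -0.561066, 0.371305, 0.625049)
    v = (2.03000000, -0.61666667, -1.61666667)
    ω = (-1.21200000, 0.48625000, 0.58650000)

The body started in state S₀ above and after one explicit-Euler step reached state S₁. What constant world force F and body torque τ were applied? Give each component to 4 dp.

F = (0.9000, 2.5000, 2.5000)
τ = (0.1600, 0.0600, 0.0900)

velocity change Δv = (0.03000000, 0.08333333, 0.08333333)
m·(v₁−v₀)/dt = (0.9000, 2.5000, 2.5000)
rate change Δω = (0.08800000, 0.08625000, 0.08650000)
I·α + gyro = (0.1600, 0.0600, 0.0900)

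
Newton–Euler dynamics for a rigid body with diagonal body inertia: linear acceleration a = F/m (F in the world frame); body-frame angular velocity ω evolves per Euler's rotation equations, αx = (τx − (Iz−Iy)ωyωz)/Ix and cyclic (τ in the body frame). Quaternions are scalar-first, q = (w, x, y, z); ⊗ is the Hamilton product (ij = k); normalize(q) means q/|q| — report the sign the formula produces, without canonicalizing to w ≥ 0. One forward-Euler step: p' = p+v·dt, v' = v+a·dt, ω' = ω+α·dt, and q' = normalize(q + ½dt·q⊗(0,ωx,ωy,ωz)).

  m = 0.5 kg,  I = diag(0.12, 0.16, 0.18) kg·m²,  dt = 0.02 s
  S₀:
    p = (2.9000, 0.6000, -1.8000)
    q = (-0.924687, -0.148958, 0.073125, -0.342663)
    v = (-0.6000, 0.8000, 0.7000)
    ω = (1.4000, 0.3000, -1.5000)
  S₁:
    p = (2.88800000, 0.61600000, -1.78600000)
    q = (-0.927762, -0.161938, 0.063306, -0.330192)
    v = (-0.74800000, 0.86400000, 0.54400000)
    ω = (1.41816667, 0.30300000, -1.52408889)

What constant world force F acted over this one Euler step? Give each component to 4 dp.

F = (-3.7000, 1.6000, -3.9000)

v₁ − v₀ = (-0.14800000, 0.06400000, -0.15600000)
applied force F = (-3.7000, 1.6000, -3.9000)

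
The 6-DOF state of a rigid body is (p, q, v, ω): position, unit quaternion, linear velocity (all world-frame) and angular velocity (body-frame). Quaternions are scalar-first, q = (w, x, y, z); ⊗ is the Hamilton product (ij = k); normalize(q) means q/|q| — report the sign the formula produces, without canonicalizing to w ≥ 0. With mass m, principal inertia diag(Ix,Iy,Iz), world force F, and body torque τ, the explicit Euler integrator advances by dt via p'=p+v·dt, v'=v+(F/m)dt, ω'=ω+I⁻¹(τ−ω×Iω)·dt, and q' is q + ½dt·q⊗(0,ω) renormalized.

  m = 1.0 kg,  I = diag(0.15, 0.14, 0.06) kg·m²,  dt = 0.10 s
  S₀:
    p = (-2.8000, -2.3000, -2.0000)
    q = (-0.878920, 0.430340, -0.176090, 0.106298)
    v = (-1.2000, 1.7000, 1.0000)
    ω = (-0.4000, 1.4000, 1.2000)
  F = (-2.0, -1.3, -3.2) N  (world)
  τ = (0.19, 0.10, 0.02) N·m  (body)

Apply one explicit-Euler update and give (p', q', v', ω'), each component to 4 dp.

p' = (-2.9200, -2.1300, -1.9000)
q' = (-0.8605, 0.4280, -0.2644, 0.0798)
v' = (-1.4000, 1.5700, 0.6800)
ω' = (-0.1837, 1.5023, 1.2240)

ω×(Iω) gyroscopic = (-0.1344, -0.0432, 0.0056)
α = I⁻¹(τ − ω×Iω) = (2.1627, 1.0229, 0.2400)
new body rate ω' = (-0.1837, 1.5023, 1.2240)
2q̇ = q⊗(0,ω) = (0.2911044, -0.0085572, -1.7894152, -0.5226640)
updated quaternion q' = (-0.8605, 0.4280, -0.2644, 0.0798)
new position p' = (-2.9200, -2.1300, -1.9000)
new velocity v' = (-1.4000, 1.5700, 0.6800)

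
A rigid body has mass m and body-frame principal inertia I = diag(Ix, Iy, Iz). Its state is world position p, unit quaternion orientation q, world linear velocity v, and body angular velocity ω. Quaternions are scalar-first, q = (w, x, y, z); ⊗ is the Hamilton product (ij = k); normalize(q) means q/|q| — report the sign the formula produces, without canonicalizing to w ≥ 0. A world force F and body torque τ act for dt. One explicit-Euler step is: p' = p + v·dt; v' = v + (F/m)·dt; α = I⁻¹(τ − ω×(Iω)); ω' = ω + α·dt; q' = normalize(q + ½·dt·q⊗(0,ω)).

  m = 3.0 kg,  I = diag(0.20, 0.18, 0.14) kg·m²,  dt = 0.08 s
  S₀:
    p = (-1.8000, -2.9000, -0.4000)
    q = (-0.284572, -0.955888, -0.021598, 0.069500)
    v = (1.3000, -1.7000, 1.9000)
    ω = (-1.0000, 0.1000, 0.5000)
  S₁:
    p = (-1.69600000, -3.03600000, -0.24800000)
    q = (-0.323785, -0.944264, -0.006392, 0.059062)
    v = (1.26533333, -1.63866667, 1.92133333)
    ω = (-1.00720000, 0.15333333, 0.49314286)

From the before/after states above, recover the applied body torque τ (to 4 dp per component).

ω₁ − ω₀ = (-0.00720000, 0.05333333, -0.00685714)
I·α + gyro = (-0.0200, 0.0900, -0.0100)

τ = (-0.0200, 0.0900, -0.0100)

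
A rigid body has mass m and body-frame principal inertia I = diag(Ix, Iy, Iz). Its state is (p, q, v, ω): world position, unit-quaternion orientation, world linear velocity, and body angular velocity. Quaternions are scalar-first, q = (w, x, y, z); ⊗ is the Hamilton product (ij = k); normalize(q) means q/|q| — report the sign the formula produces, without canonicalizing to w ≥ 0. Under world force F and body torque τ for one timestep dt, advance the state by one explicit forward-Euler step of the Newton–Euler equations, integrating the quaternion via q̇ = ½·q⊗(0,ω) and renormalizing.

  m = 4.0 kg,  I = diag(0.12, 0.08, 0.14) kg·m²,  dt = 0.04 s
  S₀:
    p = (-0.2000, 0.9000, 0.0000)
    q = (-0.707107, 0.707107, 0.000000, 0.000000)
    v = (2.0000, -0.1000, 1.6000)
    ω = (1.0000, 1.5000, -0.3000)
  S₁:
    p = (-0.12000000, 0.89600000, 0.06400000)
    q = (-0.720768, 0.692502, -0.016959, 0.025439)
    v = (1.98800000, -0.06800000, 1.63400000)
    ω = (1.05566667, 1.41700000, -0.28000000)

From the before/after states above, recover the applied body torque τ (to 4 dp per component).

Δω = ω₁−ω₀ = (0.05566667, -0.08300000, 0.02000000)
τ = I·(Δω/dt) + ω₀×(Iω₀) = (0.1400, -0.1600, 0.0100)

τ = (0.1400, -0.1600, 0.0100)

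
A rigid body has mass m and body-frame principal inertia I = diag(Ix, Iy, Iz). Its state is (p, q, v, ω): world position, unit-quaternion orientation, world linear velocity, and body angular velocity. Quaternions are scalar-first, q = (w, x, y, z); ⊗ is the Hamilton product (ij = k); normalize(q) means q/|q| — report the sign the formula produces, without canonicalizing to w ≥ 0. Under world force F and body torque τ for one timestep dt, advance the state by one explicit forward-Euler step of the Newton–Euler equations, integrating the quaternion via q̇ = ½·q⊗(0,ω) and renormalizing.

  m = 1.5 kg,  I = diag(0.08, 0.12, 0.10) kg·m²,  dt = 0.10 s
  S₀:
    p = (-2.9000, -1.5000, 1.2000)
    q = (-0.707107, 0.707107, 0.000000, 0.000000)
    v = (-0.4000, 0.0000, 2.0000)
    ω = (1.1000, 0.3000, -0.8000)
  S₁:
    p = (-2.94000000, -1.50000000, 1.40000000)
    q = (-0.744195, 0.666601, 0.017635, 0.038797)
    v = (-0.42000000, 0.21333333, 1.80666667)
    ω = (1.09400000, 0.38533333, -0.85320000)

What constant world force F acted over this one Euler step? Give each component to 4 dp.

F = (-0.3000, 3.2000, -2.9000)

velocity change Δv = (-0.02000000, 0.21333333, -0.19333333)
F = m·Δv/dt = (-0.3000, 3.2000, -2.9000)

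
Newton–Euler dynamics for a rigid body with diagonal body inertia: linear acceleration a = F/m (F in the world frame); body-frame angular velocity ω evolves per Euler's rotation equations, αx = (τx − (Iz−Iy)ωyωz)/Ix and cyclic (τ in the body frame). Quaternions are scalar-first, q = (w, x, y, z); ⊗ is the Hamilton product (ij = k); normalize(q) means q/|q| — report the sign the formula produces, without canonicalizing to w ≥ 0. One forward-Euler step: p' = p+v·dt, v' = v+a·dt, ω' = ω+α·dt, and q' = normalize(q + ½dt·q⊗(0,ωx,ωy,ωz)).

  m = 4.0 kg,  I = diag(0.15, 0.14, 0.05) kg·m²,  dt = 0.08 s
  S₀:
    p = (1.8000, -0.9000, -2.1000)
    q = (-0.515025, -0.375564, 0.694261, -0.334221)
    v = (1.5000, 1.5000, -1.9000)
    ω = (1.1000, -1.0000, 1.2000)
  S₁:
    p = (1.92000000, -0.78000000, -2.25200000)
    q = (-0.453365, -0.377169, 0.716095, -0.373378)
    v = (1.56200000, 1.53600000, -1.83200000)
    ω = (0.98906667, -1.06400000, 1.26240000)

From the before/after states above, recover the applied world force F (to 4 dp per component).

v₁ − v₀ = (0.06200000, 0.03600000, 0.06800000)
applied force F = (3.1000, 1.8000, 3.4000)

F = (3.1000, 1.8000, 3.4000)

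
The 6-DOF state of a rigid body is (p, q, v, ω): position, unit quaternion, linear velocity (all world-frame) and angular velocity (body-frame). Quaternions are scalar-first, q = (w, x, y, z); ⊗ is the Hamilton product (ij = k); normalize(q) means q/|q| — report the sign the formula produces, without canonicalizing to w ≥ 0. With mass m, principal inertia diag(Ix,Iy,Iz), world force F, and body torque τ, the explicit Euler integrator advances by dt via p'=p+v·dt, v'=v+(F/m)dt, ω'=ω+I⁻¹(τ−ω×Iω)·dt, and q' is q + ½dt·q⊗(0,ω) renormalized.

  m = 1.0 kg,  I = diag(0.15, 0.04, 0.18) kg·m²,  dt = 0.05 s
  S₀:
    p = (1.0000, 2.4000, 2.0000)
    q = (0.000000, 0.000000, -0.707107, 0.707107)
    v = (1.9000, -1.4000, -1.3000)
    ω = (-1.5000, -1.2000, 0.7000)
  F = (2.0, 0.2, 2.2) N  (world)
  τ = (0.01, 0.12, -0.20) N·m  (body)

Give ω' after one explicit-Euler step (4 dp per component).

ω×(Iω) gyroscopic = (-0.1176, 0.0315, -0.1980)
angular accel α = (0.8507, 2.2125, -0.0111)
new body rate ω' = (-1.4575, -1.0894, 0.6994)

ω' = (-1.4575, -1.0894, 0.6994)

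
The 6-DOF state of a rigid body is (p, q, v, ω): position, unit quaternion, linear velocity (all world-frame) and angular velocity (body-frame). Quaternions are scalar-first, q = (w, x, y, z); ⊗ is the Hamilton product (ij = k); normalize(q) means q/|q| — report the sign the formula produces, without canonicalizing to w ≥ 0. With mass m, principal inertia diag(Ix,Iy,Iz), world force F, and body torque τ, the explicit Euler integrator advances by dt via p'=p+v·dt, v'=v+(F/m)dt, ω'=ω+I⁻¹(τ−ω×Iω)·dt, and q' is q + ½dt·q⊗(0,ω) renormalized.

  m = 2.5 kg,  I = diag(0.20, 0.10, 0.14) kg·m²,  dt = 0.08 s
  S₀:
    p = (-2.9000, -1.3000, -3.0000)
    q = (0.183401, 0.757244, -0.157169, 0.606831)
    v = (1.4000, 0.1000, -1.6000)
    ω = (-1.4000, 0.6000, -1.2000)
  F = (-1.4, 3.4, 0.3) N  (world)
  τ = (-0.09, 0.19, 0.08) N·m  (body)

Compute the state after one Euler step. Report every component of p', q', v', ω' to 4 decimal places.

α = I⁻¹(τ − ω×Iω) = (-0.3060, 0.8920, -0.0286)
ω + α·dt = (-1.4245, 0.6714, -1.2023)
Hamilton product q⊗(0,ω) = (1.8826402, -0.4322572, 0.1691700, 0.0142286)
q + ½dt·q⊗(0,ω), renormalized = (0.2579, 0.7377, -0.1500, 0.6056)
linear accel F/m = (-0.5600, 1.3600, 0.1200)
p' = p + v·dt = (-2.7880, -1.2920, -3.1280)
v + (F/m)dt = (1.3552, 0.2088, -1.5904)

p' = (-2.7880, -1.2920, -3.1280)
q' = (0.2579, 0.7377, -0.1500, 0.6056)
v' = (1.3552, 0.2088, -1.5904)
ω' = (-1.4245, 0.6714, -1.2023)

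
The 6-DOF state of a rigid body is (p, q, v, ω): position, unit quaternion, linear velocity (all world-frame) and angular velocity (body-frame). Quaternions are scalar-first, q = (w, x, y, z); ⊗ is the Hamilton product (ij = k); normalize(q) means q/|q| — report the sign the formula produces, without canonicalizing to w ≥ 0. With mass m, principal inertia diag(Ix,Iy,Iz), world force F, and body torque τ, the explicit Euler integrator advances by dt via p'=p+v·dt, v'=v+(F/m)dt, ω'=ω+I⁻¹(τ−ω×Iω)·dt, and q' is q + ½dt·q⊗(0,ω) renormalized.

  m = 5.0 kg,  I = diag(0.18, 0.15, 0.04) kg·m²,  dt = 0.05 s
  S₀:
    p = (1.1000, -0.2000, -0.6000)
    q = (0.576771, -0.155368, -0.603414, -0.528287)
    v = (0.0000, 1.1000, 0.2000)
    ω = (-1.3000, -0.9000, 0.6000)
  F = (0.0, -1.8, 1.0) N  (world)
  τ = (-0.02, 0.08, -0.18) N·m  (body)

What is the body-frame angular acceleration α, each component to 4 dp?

α = (-0.4411, 1.2613, -3.6225)

precession coupling ω×(Iω) = (0.0594, -0.1092, -0.0351)
angular accel α = (-0.4411, 1.2613, -3.6225)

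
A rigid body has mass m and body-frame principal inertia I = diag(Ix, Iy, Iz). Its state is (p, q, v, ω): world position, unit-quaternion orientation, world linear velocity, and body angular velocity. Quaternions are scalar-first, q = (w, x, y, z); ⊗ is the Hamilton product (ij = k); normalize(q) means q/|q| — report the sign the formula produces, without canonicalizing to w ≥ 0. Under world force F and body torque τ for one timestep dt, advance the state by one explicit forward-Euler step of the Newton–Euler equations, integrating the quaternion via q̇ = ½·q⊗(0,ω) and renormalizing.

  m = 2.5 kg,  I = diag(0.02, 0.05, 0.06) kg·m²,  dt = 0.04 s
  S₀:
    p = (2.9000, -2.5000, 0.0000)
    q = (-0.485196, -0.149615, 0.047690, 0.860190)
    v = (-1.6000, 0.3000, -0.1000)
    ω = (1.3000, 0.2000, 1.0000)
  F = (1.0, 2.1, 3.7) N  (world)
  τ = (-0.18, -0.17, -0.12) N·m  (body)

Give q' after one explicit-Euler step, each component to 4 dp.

2q̇ = q⊗(0,ω) = (-0.6752285, -0.7551028, 1.1708228, -0.5771160)
q' = normalize(q + ½dt·q⊗(0,ω)) = (-0.4984, -0.1646, 0.0711, 0.8482)

q' = (-0.4984, -0.1646, 0.0711, 0.8482)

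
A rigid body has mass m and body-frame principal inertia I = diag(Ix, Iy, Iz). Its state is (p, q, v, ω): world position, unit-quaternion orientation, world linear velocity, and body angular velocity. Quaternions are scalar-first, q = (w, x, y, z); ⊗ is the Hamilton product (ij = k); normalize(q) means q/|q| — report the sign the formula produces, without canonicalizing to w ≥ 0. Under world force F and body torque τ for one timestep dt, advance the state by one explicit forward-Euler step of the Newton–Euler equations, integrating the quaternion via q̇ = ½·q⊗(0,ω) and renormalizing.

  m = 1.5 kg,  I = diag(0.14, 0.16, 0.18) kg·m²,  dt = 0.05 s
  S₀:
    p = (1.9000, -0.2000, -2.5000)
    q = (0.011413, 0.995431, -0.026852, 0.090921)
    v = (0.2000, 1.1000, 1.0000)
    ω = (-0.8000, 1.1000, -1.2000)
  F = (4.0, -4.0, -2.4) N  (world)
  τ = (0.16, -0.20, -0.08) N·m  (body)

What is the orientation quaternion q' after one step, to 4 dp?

q⊗(0,ω) = (0.9349872, -0.0769211, 1.1343347, 1.0597969)
q' = normalize(q + ½dt·q⊗(0,ω)) = (0.0348, 0.9925, 0.0015, 0.1173)

q' = (0.0348, 0.9925, 0.0015, 0.1173)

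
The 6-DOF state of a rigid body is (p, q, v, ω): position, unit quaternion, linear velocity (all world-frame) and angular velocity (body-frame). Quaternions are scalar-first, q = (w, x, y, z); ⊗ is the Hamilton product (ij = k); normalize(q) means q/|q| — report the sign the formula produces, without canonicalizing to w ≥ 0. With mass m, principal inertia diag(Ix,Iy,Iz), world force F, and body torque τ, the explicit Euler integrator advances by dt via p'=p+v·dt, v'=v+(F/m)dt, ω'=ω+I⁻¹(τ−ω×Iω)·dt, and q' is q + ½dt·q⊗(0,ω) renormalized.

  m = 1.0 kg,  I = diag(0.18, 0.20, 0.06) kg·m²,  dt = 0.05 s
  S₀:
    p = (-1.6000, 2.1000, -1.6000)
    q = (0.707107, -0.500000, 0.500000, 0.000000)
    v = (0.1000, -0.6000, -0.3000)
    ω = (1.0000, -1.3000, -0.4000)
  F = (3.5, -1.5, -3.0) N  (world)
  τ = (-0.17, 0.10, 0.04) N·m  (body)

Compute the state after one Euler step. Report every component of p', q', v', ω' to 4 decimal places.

angular accel α = (-0.5400, 0.7400, 1.1000)
new body rate ω' = (0.9730, -1.2630, -0.3450)
q⊗(0,ω) = (1.1500000, 0.5071070, -1.1192391, -0.1328428)
q + ½dt·q⊗(0,ω), renormalized = (0.7352, -0.4869, 0.4716, -0.0033)
a = F/m = (3.5000, -1.5000, -3.0000)
p + v·dt = (-1.5950, 2.0700, -1.6150)
new velocity v' = (0.2750, -0.6750, -0.4500)

p' = (-1.5950, 2.0700, -1.6150)
q' = (0.7352, -0.4869, 0.4716, -0.0033)
v' = (0.2750, -0.6750, -0.4500)
ω' = (0.9730, -1.2630, -0.3450)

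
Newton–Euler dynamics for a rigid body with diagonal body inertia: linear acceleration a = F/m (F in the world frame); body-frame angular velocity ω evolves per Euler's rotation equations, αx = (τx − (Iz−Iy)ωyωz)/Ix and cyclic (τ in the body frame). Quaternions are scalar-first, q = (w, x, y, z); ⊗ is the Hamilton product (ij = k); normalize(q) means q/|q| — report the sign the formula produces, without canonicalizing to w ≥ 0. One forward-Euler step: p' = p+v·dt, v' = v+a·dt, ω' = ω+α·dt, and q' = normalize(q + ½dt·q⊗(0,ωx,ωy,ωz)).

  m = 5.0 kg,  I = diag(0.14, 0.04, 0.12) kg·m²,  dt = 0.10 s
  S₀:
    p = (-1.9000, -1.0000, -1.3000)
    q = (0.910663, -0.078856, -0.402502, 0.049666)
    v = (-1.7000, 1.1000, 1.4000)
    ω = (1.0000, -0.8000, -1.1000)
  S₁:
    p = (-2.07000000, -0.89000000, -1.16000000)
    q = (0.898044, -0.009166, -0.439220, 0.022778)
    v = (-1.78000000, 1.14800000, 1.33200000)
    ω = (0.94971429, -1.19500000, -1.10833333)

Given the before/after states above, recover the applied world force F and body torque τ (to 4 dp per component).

rate change Δω = (-0.05028571, -0.39500000, -0.00833333)
τ = I·(Δω/dt) + ω₀×(Iω₀) = (0.0000, -0.1800, 0.0700)
v₁ − v₀ = (-0.08000000, 0.04800000, -0.06800000)
applied force F = (-4.0000, 2.4000, -3.4000)

F = (-4.0000, 2.4000, -3.4000)
τ = (0.0000, -0.1800, 0.0700)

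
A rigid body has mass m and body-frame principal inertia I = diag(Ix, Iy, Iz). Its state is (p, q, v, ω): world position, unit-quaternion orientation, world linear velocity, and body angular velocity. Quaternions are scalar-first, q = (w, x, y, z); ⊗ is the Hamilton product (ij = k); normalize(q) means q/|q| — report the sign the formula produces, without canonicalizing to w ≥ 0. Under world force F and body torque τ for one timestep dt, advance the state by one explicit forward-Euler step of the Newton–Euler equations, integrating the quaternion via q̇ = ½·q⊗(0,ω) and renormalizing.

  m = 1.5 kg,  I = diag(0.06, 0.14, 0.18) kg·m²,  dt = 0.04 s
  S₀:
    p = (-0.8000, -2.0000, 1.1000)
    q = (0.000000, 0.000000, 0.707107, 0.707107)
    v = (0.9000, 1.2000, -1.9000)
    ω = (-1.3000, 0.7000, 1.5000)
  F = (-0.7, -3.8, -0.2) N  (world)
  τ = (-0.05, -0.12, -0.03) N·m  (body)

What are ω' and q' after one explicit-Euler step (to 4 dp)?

ω' = (-1.3613, 0.5989, 1.5095)
q' = (-0.0311, 0.0113, 0.6881, 0.7248)

angular accel α = (-1.5333, -2.5286, 0.2378)
ω' = ω + α·dt = (-1.3613, 0.5989, 1.5095)
Hamilton product q⊗(0,ω) = (-1.5556354, 0.5656856, -0.9192391, 0.9192391)
q' = normalize(q + ½dt·q⊗(0,ω)) = (-0.0311, 0.0113, 0.6881, 0.7248)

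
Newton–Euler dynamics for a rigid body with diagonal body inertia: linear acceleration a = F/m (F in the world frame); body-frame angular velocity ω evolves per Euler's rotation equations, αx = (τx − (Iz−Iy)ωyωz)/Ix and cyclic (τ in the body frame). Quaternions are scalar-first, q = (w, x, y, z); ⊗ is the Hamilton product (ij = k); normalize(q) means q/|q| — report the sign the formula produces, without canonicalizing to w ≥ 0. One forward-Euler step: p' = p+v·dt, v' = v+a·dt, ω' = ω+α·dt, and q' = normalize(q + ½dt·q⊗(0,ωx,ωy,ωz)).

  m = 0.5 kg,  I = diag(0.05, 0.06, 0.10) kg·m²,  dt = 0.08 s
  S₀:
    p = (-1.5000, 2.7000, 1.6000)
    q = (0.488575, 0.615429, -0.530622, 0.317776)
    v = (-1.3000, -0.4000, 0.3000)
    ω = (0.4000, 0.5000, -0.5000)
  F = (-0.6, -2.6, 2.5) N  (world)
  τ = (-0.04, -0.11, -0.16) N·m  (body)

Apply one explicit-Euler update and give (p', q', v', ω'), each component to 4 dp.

p' = (-1.6040, 2.6680, 1.6240)
q' = (0.4954, 0.6272, -0.5032, 0.3286)
v' = (-1.3960, -0.8160, 0.7000)
ω' = (0.3520, 0.3400, -0.6296)

gyro term ω×Iω = (-0.0100, 0.0100, 0.0020)
(τ − ω×Iω)/I = (-0.6000, -2.0000, -1.6200)
new body rate ω' = (0.3520, 0.3400, -0.6296)
2q̇ = q⊗(0,ω) = (0.1780274, 0.3018530, 0.6791124, 0.2756758)
q + ½dt·q⊗(0,ω), renormalized = (0.4954, 0.6272, -0.5032, 0.3286)
a = F/m = (-1.2000, -5.2000, 5.0000)
p' = p + v·dt = (-1.6040, 2.6680, 1.6240)
v' = v + a·dt = (-1.3960, -0.8160, 0.7000)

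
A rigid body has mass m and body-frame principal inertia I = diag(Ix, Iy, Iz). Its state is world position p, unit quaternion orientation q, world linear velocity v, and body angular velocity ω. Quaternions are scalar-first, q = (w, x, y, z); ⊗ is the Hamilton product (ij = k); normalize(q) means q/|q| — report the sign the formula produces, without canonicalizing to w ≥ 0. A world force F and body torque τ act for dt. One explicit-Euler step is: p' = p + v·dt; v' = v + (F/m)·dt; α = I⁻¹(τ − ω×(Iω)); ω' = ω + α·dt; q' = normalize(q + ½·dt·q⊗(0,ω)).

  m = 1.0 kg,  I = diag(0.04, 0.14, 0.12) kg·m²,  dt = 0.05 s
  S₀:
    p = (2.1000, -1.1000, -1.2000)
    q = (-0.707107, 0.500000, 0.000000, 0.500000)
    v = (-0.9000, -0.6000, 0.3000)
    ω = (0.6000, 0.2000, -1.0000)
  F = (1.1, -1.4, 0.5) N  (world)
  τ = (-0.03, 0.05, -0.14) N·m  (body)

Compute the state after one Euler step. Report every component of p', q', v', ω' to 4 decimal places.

p' = p + v·dt = (2.0550, -1.1300, -1.1850)
v + (F/m)dt = (-0.8450, -0.6700, 0.3250)
gyro term ω×Iω = (0.0040, 0.0480, 0.0120)
angular accel α = (-0.8500, 0.0143, -1.2667)
new body rate ω' = (0.5575, 0.2007, -1.0633)
q⊗(0,ω) = (0.2000000, -0.5242642, 0.6585786, 0.8071070)
updated quaternion q' = (-0.7018, 0.4867, 0.0165, 0.5200)

p' = (2.0550, -1.1300, -1.1850)
q' = (-0.7018, 0.4867, 0.0165, 0.5200)
v' = (-0.8450, -0.6700, 0.3250)
ω' = (0.5575, 0.2007, -1.0633)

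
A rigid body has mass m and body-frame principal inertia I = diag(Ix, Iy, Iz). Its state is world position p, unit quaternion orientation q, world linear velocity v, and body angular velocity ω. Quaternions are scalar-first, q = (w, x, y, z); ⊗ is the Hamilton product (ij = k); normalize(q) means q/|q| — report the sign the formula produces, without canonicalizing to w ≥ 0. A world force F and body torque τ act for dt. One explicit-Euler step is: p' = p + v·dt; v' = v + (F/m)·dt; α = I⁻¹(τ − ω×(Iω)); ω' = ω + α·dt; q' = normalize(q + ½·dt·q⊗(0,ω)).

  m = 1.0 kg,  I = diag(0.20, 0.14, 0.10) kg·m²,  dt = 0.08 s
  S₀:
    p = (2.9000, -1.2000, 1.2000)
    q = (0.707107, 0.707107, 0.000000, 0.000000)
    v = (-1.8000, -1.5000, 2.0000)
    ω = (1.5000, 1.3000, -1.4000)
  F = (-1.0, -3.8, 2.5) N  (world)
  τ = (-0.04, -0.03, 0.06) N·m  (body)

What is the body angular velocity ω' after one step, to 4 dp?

ω' = (1.4549, 1.4029, -1.2584)

ω×(Iω) gyroscopic = (0.0728, -0.2100, -0.1170)
α = I⁻¹(τ − ω×Iω) = (-0.5640, 1.2857, 1.7700)
ω + α·dt = (1.4549, 1.4029, -1.2584)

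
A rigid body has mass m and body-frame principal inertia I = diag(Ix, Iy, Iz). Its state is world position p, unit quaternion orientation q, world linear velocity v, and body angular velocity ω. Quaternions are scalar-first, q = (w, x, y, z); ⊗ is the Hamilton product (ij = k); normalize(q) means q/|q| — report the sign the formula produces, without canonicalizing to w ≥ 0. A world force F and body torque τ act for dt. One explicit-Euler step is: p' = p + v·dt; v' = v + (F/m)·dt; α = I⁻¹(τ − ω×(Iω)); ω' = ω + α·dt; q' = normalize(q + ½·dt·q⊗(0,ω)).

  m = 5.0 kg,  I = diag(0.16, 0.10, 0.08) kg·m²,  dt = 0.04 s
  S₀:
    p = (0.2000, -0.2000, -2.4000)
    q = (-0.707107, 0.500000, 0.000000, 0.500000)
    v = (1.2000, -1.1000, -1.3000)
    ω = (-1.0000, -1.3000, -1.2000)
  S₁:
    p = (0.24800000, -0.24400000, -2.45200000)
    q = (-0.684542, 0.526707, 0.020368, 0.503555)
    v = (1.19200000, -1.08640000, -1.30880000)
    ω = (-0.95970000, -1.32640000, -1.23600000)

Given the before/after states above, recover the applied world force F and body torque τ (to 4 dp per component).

F = (-1.0000, 1.7000, -1.1000)
τ = (0.1300, 0.0300, -0.1500)

ω₁ − ω₀ = (0.04030000, -0.02640000, -0.03600000)
precession coupling = (-0.0312, 0.0960, -0.0780)
τ = I·(Δω/dt) + ω₀×(Iω₀) = (0.1300, 0.0300, -0.1500)
velocity change Δv = (-0.00800000, 0.01360000, -0.00880000)
m·(v₁−v₀)/dt = (-1.0000, 1.7000, -1.1000)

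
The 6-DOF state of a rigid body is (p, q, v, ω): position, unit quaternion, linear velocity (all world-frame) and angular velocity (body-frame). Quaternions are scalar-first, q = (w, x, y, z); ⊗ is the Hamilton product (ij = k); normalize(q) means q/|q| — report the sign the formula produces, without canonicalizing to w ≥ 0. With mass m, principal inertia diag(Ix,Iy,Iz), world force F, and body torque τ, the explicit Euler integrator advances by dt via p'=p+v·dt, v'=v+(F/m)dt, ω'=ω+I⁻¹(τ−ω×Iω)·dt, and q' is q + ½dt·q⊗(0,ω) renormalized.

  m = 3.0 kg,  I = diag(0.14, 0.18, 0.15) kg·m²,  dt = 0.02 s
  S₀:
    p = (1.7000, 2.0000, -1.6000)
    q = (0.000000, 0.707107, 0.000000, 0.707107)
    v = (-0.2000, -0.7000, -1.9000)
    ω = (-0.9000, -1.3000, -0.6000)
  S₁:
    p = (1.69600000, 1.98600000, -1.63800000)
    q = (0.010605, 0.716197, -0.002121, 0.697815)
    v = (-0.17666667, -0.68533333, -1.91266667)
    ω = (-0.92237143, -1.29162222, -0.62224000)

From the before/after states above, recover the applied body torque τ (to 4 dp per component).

Δω = ω₁−ω₀ = (-0.02237143, 0.00837778, -0.02224000)
gyro term ω₀×Iω₀ = (-0.0234, -0.0054, 0.0468)
applied torque τ = (-0.1800, 0.0700, -0.1200)

τ = (-0.1800, 0.0700, -0.1200)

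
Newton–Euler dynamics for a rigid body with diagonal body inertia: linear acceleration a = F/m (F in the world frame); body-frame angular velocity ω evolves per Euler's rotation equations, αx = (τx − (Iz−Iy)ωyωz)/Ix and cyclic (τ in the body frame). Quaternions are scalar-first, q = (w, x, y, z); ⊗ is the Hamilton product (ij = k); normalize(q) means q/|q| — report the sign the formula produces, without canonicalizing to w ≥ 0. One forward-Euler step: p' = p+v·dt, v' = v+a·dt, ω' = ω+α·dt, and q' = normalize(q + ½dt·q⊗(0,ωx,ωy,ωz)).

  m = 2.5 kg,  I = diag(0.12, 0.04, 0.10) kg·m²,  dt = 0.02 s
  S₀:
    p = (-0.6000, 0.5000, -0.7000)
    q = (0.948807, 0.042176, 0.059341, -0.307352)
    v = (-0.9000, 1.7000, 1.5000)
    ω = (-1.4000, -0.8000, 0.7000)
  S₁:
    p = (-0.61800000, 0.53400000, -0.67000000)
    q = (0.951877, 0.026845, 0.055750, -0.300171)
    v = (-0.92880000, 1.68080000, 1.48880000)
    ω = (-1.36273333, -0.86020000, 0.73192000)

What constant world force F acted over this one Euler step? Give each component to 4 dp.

Δv = v₁−v₀ = (-0.02880000, -0.01920000, -0.01120000)
F = m·Δv/dt = (-3.6000, -2.4000, -1.4000)

F = (-3.6000, -2.4000, -1.4000)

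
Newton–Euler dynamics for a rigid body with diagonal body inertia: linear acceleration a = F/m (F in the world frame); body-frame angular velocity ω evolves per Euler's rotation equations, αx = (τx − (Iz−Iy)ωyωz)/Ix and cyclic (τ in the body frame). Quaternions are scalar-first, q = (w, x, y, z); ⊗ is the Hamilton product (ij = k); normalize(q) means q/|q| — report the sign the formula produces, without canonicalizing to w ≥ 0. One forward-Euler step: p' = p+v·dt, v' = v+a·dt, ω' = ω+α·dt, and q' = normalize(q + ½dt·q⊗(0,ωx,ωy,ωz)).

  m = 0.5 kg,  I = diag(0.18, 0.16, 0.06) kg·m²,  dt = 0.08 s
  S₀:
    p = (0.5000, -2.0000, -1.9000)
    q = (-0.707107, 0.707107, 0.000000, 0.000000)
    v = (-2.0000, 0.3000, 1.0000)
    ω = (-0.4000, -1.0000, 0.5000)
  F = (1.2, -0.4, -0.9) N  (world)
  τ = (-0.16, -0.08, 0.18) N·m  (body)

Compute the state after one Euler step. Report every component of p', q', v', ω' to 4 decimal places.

p' = (0.3400, -1.9760, -1.8200)
q' = (-0.6950, 0.7176, 0.0141, -0.0424)
v' = (-1.8080, 0.2360, 0.8560)
ω' = (-0.4933, -1.0280, 0.7507)

linear accel F/m = (2.4000, -0.8000, -1.8000)
p' = p + v·dt = (0.3400, -1.9760, -1.8200)
v + (F/m)dt = (-1.8080, 0.2360, 0.8560)
precession coupling ω×(Iω) = (0.0500, -0.0240, -0.0080)
(τ − ω×Iω)/I = (-1.1667, -0.3500, 3.1333)
ω + α·dt = (-0.4933, -1.0280, 0.7507)
q⊗(0,ω) = (0.2828428, 0.2828428, 0.3535535, -1.0606605)
q + ½dt·q⊗(0,ω), renormalized = (-0.6950, 0.7176, 0.0141, -0.0424)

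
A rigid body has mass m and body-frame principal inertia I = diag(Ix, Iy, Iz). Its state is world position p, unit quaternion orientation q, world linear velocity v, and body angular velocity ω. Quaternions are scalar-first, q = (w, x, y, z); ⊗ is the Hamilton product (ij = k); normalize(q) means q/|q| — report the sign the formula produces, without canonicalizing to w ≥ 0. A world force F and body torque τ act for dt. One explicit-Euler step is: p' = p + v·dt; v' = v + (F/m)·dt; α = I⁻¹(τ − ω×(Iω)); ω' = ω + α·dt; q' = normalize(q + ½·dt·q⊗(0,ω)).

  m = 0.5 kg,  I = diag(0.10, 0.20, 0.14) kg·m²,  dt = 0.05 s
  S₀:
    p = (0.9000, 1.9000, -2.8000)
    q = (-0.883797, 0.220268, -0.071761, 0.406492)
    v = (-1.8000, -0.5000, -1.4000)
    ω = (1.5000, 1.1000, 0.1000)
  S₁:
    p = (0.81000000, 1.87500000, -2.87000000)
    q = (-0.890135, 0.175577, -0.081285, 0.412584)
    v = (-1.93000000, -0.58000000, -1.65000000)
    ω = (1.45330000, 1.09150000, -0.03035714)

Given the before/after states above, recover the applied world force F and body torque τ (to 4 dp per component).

Δv = v₁−v₀ = (-0.13000000, -0.08000000, -0.25000000)
m·(v₁−v₀)/dt = (-1.3000, -0.8000, -2.5000)
Δω = ω₁−ω₀ = (-0.04670000, -0.00850000, -0.13035714)
I·α + gyro = (-0.1000, -0.0400, -0.2000)

F = (-1.3000, -0.8000, -2.5000)
τ = (-0.1000, -0.0400, -0.2000)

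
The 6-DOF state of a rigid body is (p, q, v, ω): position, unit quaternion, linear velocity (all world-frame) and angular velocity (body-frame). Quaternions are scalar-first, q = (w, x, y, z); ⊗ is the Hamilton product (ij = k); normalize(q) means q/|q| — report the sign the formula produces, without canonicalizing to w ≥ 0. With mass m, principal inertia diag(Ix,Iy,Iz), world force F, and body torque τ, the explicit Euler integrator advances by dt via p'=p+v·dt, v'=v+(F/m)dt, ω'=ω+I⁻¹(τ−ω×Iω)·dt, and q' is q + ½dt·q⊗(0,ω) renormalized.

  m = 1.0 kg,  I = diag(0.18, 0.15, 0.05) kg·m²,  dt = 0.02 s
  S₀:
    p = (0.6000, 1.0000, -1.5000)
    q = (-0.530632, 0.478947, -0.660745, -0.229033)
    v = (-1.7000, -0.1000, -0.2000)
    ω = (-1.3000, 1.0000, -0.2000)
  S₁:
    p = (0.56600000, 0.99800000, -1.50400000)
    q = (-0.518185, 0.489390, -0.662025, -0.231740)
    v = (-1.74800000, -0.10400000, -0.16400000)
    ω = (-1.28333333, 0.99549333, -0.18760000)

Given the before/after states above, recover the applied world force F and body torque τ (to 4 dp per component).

ω₁ − ω₀ = (0.01666667, -0.00450667, 0.01240000)
τ = I·(Δω/dt) + ω₀×(Iω₀) = (0.1700, 0.0000, 0.0700)
v₁ − v₀ = (-0.04800000, -0.00400000, 0.03600000)
applied force F = (-2.4000, -0.2000, 1.8000)

F = (-2.4000, -0.2000, 1.8000)
τ = (0.1700, 0.0000, 0.0700)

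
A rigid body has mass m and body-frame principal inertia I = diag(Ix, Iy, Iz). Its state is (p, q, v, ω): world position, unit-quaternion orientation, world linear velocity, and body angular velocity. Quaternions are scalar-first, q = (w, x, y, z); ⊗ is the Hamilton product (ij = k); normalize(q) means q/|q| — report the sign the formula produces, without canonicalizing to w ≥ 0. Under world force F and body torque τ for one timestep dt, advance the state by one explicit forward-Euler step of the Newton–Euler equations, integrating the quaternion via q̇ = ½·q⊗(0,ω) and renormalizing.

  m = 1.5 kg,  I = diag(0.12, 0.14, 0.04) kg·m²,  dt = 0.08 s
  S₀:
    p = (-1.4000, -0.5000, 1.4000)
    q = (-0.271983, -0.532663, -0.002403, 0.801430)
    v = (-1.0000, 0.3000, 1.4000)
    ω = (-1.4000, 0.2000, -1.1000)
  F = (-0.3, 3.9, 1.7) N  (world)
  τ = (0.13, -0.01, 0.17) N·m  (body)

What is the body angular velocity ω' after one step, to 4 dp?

ω' = (-1.3280, 0.1239, -0.7488)

gyro term ω×Iω = (0.0220, 0.1232, -0.0056)
α = I⁻¹(τ − ω×Iω) = (0.9000, -0.9514, 4.3900)
ω + α·dt = (-1.3280, 0.1239, -0.7488)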